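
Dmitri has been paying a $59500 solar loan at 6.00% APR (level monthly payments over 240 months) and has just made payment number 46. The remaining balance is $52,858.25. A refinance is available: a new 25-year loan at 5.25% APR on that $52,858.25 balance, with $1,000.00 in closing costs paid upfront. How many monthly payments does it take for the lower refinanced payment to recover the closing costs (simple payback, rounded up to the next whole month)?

Current payment = 59,500 × 6%/12 / (1 − (1+0.0050000)^−240) = $426.28.
Refinanced payment = 52,858.25 × 0.0043750 / (1 − (1+0.0043750)^−300) = $316.75.
Monthly savings = $426.28 − $316.75 = $109.53.
Break-even = $1,000.00 / $109.53 = 9.13 → 10 months.

10 months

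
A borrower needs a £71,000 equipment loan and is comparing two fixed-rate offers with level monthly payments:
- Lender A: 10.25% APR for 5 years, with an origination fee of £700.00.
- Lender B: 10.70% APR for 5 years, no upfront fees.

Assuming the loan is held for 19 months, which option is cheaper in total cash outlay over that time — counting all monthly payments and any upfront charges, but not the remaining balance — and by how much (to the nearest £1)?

Lender B by £399

Lender A: at 10.25% the monthly rate is 0.0085417, so the payment is 71,000 × 0.0085417 / (1 − 1.0085417^−60) = £1,517.29.
Lender B: monthly rate = 10.7%/12 = 0.0089167; payment = 71,000 × 0.0089167 / (1 − (1+0.0089167)^−60) = £1,533.11.
Over 19 months: Lender A costs 19 × £1,517.29 + £700.00 = £29,528.51; Lender B costs 19 × £1,533.11 = £29,129.09.
Lender B is cheaper by £29,528.51 − £29,129.09 = £399.42.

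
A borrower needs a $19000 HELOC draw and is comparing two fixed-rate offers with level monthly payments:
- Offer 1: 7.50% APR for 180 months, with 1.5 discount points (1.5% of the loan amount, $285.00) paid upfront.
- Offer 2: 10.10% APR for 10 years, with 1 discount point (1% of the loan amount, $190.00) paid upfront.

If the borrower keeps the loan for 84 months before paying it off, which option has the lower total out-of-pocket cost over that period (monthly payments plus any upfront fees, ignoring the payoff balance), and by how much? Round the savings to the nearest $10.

Offer 1: monthly rate = 7.5%/12 = 0.0062500; payment = 19,000 × 0.0062500 / (1 − (1+0.0062500)^−180) = $176.13.
Offer 2: at 10.10% the monthly rate is 0.0084167, so the payment is 19,000 × 0.0084167 / (1 − 1.0084167^−120) = $252.14.
Over 84 months: Offer 1 costs 84 × $176.13 + $285.00 = $15,079.92; Offer 2 costs 84 × $252.14 + $190.00 = $21,369.76.
Offer 1 is cheaper by $21,369.76 − $15,079.92 = $6,289.84.

Offer 1 by $6,290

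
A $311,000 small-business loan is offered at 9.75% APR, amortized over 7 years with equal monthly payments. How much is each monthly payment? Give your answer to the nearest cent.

Monthly rate = 9.75%/12 = 0.0081250; payment = 311,000 × 0.0081250 / (1 − (1+0.0081250)^−84) = $5,122.88.

$5,122.88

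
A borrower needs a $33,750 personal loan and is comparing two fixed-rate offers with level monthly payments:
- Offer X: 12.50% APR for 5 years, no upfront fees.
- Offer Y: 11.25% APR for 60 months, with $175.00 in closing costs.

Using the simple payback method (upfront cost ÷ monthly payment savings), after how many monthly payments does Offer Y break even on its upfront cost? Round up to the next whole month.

9 months

Offer X: at 12.50% the monthly rate is 0.0104167, so the payment is 33,750 × 0.0104167 / (1 − 1.0104167^−60) = $759.31.
Offer Y: monthly rate = 11.25%/12 = 0.0093750; payment = 33,750 × 0.0093750 / (1 − (1+0.0093750)^−60) = $738.02.
Monthly savings = $759.31 − $738.02 = $21.29.
Break-even = $175.00 / $21.29 = 8.22 → 9 months.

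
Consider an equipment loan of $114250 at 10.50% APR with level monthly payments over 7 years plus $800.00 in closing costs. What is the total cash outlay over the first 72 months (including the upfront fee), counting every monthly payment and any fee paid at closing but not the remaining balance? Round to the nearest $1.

At 10.50% the monthly rate is 0.0087500, so the payment is 114,250 × 0.0087500 / (1 − 1.0087500^−84) = $1,926.33.
Total outlay = 72 × $1,926.33 + $800.00 = $139,495.76.

$139,496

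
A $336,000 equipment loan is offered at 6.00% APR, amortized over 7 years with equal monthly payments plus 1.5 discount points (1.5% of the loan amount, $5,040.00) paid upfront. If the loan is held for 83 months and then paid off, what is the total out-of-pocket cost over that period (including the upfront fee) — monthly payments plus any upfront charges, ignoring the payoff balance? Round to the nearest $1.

$412,443

Monthly rate = 6%/12 = 0.0050000; payment = 336,000 × 0.0050000 / (1 − (1+0.0050000)^−84) = $4,908.47.
Total outlay = 83 × $4,908.47 + $5,040.00 = $412,443.01.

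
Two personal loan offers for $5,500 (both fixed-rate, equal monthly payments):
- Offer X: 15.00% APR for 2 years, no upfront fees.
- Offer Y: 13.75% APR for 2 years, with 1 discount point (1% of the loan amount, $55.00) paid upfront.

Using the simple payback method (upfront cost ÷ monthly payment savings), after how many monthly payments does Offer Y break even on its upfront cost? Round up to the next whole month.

17 months

Offer X: monthly rate = 15%/12 = 0.0125000; payment = 5,500 × 0.0125000 / (1 − (1+0.0125000)^−24) = $266.68.
Offer Y: at 13.75% the monthly rate is 0.0114583, so the payment is 5,500 × 0.0114583 / (1 − 1.0114583^−24) = $263.42.
Monthly savings = $266.68 − $263.42 = $3.26.
Break-even = $55.00 / $3.26 = 16.87 → 17 months.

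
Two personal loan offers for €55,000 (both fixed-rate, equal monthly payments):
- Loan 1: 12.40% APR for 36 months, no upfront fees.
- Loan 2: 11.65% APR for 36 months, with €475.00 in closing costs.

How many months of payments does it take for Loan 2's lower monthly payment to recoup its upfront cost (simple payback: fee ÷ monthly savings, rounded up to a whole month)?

25 months

Loan 1: monthly rate = 12.4%/12 = 0.0103333; payment = 55,000 × 0.0103333 / (1 − (1+0.0103333)^−36) = €1,837.31.
Loan 2: at 11.65% the monthly rate is 0.0097083, so the payment is 55,000 × 0.0097083 / (1 − 1.0097083^−36) = €1,817.61.
Monthly savings = €1,837.31 − €1,817.61 = €19.70.
Break-even = €475.00 / €19.70 = 24.11 → 25 months.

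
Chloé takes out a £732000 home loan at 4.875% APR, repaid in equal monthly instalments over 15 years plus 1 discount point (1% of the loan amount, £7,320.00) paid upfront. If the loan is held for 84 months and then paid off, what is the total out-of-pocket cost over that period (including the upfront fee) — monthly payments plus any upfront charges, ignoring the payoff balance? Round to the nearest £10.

At 4.875% the monthly rate is 0.0040625, so the payment is 732,000 × 0.0040625 / (1 − 1.0040625^−180) = £5,741.06.
Total outlay = 84 × £5,741.06 + £7,320.00 = £489,569.04.

£489,570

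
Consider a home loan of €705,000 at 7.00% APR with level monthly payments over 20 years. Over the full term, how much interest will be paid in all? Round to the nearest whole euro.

Monthly rate = 7%/12 = 0.0058333; payment = 705,000 × 0.0058333 / (1 − (1+0.0058333)^−240) = €5,465.86.
Total paid = 240 × €5,465.86 = €1,311,806.40; interest = €1,311,806.40 − €705,000 = €606,806.40.

€606,806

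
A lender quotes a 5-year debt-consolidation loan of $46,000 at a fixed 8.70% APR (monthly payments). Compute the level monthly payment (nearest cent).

$948.20

Monthly rate = 8.7%/12 = 0.0072500; payment = 46,000 × 0.0072500 / (1 − (1+0.0072500)^−60) = $948.20.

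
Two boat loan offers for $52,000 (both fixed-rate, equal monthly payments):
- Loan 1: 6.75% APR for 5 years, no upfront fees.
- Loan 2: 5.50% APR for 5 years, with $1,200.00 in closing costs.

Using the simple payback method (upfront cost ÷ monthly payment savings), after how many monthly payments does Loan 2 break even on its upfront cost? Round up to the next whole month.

40 months

Loan 1: monthly rate = 6.75%/12 = 0.0056250; payment = 52,000 × 0.0056250 / (1 − (1+0.0056250)^−60) = $1,023.54.
Loan 2: monthly rate = 5.5%/12 = 0.0045833; payment = 52,000 × 0.0045833 / (1 − (1+0.0045833)^−60) = $993.26.
Monthly savings = $1,023.54 − $993.26 = $30.28.
Break-even = $1,200.00 / $30.28 = 39.63 → 40 months.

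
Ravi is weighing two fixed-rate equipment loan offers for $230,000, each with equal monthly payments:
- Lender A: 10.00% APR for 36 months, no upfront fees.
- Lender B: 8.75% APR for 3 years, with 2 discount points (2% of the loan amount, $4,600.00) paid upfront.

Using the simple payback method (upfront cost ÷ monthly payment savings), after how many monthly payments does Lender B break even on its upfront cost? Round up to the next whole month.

Lender A: at 10.00% the monthly rate is 0.0083333, so the payment is 230,000 × 0.0083333 / (1 − 1.0083333^−36) = $7,421.45.
Lender B: monthly rate = 8.75%/12 = 0.0072917; payment = 230,000 × 0.0072917 / (1 − (1+0.0072917)^−36) = $7,287.21.
Monthly savings = $7,421.45 − $7,287.21 = $134.24.
Break-even = $4,600.00 / $134.24 = 34.27 → 35 months.

35 months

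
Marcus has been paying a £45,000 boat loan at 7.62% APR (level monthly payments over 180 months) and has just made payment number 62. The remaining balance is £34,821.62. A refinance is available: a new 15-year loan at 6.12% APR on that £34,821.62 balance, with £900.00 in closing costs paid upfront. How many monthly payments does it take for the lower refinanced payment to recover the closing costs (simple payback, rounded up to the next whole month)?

Current payment = 45,000 × 7.62%/12 / (1 − (1+0.0063500)^−180) = £420.23.
Refinanced payment = 34,821.62 × 0.0051000 / (1 − (1+0.0051000)^−180) = £296.11.
Monthly savings = £420.23 − £296.11 = £124.12.
Break-even = £900.00 / £124.12 = 7.25 → 8 months.

8 months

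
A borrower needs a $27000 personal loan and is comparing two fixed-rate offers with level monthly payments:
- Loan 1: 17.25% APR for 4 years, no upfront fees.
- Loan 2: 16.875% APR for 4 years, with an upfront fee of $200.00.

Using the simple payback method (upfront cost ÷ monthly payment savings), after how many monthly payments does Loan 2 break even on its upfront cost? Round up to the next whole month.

39 months

Loan 1: monthly rate = 17.25%/12 = 0.0143750; payment = 27,000 × 0.0143750 / (1 − (1+0.0143750)^−48) = $782.58.
Loan 2: at 16.875% the monthly rate is 0.0140625, so the payment is 27,000 × 0.0140625 / (1 − 1.0140625^−48) = $777.34.
Monthly savings = $782.58 − $777.34 = $5.24.
Break-even = $200.00 / $5.24 = 38.17 → 39 months.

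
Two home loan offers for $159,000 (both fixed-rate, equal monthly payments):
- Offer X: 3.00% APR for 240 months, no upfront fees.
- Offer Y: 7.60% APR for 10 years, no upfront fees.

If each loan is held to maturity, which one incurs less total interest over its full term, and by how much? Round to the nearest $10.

Offer X by $15,850

Offer X: monthly rate = 3%/12 = 0.0025000; payment = 159,000 × 0.0025000 / (1 − (1+0.0025000)^−240) = $881.81.
Total interest on Offer X = 240 × $881.81 − $159,000 = $52,634.40.
Offer Y: at 7.60% the monthly rate is 0.0063333, so the payment is 159,000 × 0.0063333 / (1 − 1.0063333^−120) = $1,895.67.
Total interest on Offer Y = 120 × $1,895.67 − $159,000 = $68,480.40.
Offer X is lower by $15,846.00.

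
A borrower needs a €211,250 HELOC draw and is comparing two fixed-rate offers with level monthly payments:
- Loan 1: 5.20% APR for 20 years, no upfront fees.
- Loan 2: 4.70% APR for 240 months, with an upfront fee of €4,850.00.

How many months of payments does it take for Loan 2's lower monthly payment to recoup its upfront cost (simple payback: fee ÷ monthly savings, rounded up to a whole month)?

84 months

Loan 1: monthly rate = 5.2%/12 = 0.0043333; payment = 211,250 × 0.0043333 / (1 − (1+0.0043333)^−240) = €1,417.60.
Loan 2: at 4.70% the monthly rate is 0.0039167, so the payment is 211,250 × 0.0039167 / (1 − 1.0039167^−240) = €1,359.39.
Monthly savings = €1,417.60 − €1,359.39 = €58.21.
Break-even = €4,850.00 / €58.21 = 83.32 → 84 months.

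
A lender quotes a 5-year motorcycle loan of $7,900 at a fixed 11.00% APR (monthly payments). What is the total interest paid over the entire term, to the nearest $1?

Monthly rate = 11%/12 = 0.0091667; payment = 7,900 × 0.0091667 / (1 − (1+0.0091667)^−60) = $171.77.
Total paid = 60 × $171.77 = $10,306.20; interest = $10,306.20 − $7,900 = $2,406.20.

$2,406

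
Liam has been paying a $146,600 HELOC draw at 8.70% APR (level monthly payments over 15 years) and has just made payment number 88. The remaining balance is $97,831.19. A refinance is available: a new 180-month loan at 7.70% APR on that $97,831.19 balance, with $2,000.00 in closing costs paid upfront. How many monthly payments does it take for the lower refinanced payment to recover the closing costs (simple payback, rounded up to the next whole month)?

Current payment = 146,600 × 8.7%/12 / (1 − (1+0.0072500)^−180) = $1,460.87.
Refinanced payment = 97,831.19 × 0.0064167 / (1 − (1+0.0064167)^−180) = $918.06.
Monthly savings = $1,460.87 − $918.06 = $542.81.
Break-even = $2,000.00 / $542.81 = 3.68 → 4 months.

4 months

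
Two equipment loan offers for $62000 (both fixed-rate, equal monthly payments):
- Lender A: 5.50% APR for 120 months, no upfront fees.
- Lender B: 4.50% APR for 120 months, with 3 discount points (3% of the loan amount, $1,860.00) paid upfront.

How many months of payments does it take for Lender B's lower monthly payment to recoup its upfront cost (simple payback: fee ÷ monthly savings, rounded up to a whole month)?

Lender A: monthly rate = 5.5%/12 = 0.0045833; payment = 62,000 × 0.0045833 / (1 − (1+0.0045833)^−120) = $672.86.
Lender B: at 4.50% the monthly rate is 0.0037500, so the payment is 62,000 × 0.0037500 / (1 − 1.0037500^−120) = $642.56.
Monthly savings = $672.86 − $642.56 = $30.30.
Break-even = $1,860.00 / $30.30 = 61.39 → 62 months.

62 months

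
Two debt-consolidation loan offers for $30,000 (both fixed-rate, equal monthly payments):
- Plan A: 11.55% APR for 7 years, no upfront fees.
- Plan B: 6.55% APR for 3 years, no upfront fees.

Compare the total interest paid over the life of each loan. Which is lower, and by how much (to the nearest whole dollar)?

Plan B by $10,755

Plan A: at 11.55% the monthly rate is 0.0096250, so the payment is 30,000 × 0.0096250 / (1 − 1.0096250^−84) = $522.39.
Total interest on Plan A = 84 × $522.39 − $30,000 = $13,880.76.
Plan B: monthly rate = 6.55%/12 = 0.0054583; payment = 30,000 × 0.0054583 / (1 − (1+0.0054583)^−36) = $920.15.
Total interest on Plan B = 36 × $920.15 − $30,000 = $3,125.40.
Plan B is lower by $10,755.36.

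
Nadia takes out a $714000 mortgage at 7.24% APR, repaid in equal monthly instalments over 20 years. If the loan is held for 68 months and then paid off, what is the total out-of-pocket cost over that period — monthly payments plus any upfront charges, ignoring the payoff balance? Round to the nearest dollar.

$383,449

Monthly rate = 7.24%/12 = 0.0060333; payment = 714,000 × 0.0060333 / (1 − (1+0.0060333)^−240) = $5,638.96.
Total outlay = 68 × $5,638.96 = $383,449.28.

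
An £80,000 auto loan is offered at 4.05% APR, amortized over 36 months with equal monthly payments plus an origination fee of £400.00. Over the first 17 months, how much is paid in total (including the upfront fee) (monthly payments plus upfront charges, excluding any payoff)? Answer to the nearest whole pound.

At 4.05% the monthly rate is 0.0033750, so the payment is 80,000 × 0.0033750 / (1 − 1.0033750^−36) = £2,363.70.
Total outlay = 17 × £2,363.70 + £400.00 = £40,582.90.

£40,583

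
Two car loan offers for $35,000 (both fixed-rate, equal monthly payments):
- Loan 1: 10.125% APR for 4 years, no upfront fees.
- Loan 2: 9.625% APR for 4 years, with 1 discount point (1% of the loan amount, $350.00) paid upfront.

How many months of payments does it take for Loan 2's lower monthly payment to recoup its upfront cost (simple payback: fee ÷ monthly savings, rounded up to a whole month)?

42 months

Loan 1: monthly rate = 10.125%/12 = 0.0084375; payment = 35,000 × 0.0084375 / (1 − (1+0.0084375)^−48) = $889.79.
Loan 2: at 9.625% the monthly rate is 0.0080208, so the payment is 35,000 × 0.0080208 / (1 − 1.0080208^−48) = $881.40.
Monthly savings = $889.79 − $881.40 = $8.39.
Break-even = $350.00 / $8.39 = 41.72 → 42 months.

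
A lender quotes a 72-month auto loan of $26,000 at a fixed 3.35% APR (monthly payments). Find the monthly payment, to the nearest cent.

At 3.35% the monthly rate is 0.0027917, so the payment is 26,000 × 0.0027917 / (1 − 1.0027917^−72) = $399.12.

$399.12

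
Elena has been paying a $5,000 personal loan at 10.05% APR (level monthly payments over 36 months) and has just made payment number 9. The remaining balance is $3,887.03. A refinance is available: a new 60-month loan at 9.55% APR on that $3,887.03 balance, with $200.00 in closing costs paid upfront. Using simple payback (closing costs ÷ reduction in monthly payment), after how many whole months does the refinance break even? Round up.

Current payment = 5,000 × 10.05%/12 / (1 − (1+0.0083750)^−36) = $161.45.
Refinanced payment = 3,887.03 × 0.0079583 / (1 − (1+0.0079583)^−60) = $81.73.
Monthly savings = $161.45 − $81.73 = $79.72.
Break-even = $200.00 / $79.72 = 2.51 → 3 months.

3 months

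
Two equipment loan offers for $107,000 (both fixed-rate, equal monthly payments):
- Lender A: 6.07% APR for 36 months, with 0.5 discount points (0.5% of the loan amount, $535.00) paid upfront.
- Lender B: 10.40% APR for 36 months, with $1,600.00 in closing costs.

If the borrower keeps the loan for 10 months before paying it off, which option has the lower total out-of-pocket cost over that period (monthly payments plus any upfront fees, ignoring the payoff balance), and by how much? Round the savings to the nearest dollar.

Lender A by $3,207

Lender A: at 6.07% the monthly rate is 0.0050583, so the payment is 107,000 × 0.0050583 / (1 − 1.0050583^−36) = $3,258.54.
Lender B: monthly rate = 10.4%/12 = 0.0086667; payment = 107,000 × 0.0086667 / (1 − (1+0.0086667)^−36) = $3,472.72.
Over 10 months: Lender A costs 10 × $3,258.54 + $535.00 = $33,120.40; Lender B costs 10 × $3,472.72 + $1,600.00 = $36,327.20.
Lender A is cheaper by $36,327.20 − $33,120.40 = $3,206.80.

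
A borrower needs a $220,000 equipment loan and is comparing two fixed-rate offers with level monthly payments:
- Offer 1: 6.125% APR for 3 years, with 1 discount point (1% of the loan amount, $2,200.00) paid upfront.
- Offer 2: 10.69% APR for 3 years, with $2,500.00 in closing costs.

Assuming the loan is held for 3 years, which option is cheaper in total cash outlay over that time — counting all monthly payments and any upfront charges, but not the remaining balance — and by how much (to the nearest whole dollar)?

Offer 1: at 6.125% the monthly rate is 0.0051042, so the payment is 220,000 × 0.0051042 / (1 − 1.0051042^−36) = $6,705.29.
Offer 2: monthly rate = 10.69%/12 = 0.0089083; payment = 220,000 × 0.0089083 / (1 − (1+0.0089083)^−36) = $7,170.26.
Over 36 months: Offer 1 costs 36 × $6,705.29 + $2,200.00 = $243,590.44; Offer 2 costs 36 × $7,170.26 + $2,500.00 = $260,629.36.
Offer 1 is cheaper by $260,629.36 − $243,590.44 = $17,038.92.

Offer 1 by $17,039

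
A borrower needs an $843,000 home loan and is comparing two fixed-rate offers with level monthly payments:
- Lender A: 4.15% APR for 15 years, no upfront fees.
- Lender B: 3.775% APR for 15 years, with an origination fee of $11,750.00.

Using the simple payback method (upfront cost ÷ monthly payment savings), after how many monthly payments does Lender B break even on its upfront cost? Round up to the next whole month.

75 months

Lender A: monthly rate = 4.15%/12 = 0.0034583; payment = 843,000 × 0.0034583 / (1 − (1+0.0034583)^−180) = $6,299.13.
Lender B: monthly rate = 3.775%/12 = 0.0031458; payment = 843,000 × 0.0031458 / (1 − (1+0.0031458)^−180) = $6,140.95.
Monthly savings = $6,299.13 − $6,140.95 = $158.18.
Break-even = $11,750.00 / $158.18 = 74.28 → 75 months.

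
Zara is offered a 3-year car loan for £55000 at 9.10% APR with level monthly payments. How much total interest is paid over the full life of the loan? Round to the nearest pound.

At 9.10% the monthly rate is 0.0075833, so the payment is 55,000 × 0.0075833 / (1 − 1.0075833^−36) = £1,751.55.
Total paid = 36 × £1,751.55 = £63,055.80; interest = £63,055.80 − £55,000 = £8,055.80.

£8,056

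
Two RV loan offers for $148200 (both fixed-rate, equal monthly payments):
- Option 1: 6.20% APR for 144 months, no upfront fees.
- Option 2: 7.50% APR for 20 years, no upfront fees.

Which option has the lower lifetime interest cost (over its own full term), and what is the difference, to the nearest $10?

Option 1: monthly rate = 6.2%/12 = 0.0051667; payment = 148,200 × 0.0051667 / (1 − (1+0.0051667)^−144) = $1,461.60.
Total interest on Option 1 = 144 × $1,461.60 − $148,200 = $62,270.40.
Option 2: monthly rate = 7.5%/12 = 0.0062500; payment = 148,200 × 0.0062500 / (1 − (1+0.0062500)^−240) = $1,193.89.
Total interest on Option 2 = 240 × $1,193.89 − $148,200 = $138,333.60.
Option 1 is lower by $76,063.20.

Option 1 by $76,060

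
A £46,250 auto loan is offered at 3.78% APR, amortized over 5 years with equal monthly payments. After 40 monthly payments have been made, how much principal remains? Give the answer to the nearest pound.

£16,396

With monthly rate i = 3.78%/12 = 0.0031500, the balance after k of n payments is P · [(1+i)^n − (1+i)^k] / [(1+i)^n − 1].
(1+0.0031500)^60 = 1.20768216 and (1+0.0031500)^40 = 1.13405756, so the balance is 46,250 × (1.20768216 − 1.13405756) / (1.20768216 − 1) = £16,395.91.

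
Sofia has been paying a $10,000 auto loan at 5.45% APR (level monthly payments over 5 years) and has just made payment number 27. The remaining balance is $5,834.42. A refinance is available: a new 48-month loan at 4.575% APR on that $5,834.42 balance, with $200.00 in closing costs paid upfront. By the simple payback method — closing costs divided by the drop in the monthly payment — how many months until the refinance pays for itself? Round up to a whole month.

4 months

Current payment = 10,000 × 5.45%/12 / (1 − (1+0.0045417)^−60) = $190.78.
Refinanced payment = 5,834.42 × 0.0038125 / (1 − (1+0.0038125)^−48) = $133.24.
Monthly savings = $190.78 − $133.24 = $57.54.
Break-even = $200.00 / $57.54 = 3.48 → 4 months.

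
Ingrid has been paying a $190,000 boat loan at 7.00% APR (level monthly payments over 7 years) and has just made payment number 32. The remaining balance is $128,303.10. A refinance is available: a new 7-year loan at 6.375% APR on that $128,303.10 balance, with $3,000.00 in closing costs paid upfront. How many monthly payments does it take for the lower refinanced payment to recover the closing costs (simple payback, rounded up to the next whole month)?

Current payment = 190,000 × 7%/12 / (1 − (1+0.0058333)^−84) = $2,867.61.
Refinanced payment = 128,303.10 × 0.0053125 / (1 − (1+0.0053125)^−84) = $1,897.47.
Monthly savings = $2,867.61 − $1,897.47 = $970.14.
Break-even = $3,000.00 / $970.14 = 3.09 → 4 months.

4 months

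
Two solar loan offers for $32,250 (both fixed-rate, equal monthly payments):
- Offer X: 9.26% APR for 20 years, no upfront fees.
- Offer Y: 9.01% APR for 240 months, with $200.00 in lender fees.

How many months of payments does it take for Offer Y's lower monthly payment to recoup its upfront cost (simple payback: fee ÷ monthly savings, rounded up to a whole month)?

Offer X: monthly rate = 9.26%/12 = 0.0077167; payment = 32,250 × 0.0077167 / (1 − (1+0.0077167)^−240) = $295.58.
Offer Y: at 9.01% the monthly rate is 0.0075083, so the payment is 32,250 × 0.0075083 / (1 − 1.0075083^−240) = $290.37.
Monthly savings = $295.58 − $290.37 = $5.21.
Break-even = $200.00 / $5.21 = 38.39 → 39 months.

39 months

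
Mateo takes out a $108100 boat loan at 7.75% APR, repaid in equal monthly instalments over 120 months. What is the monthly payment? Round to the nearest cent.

$1,297.31

At 7.75% the monthly rate is 0.0064583, so the payment is 108,100 × 0.0064583 / (1 − 1.0064583^−120) = $1,297.31.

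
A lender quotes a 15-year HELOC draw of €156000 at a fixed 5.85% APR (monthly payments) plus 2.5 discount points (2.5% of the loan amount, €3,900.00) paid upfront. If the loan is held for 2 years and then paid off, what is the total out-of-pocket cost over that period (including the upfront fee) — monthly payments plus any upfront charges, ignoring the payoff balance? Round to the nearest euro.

At 5.85% the monthly rate is 0.0048750, so the payment is 156,000 × 0.0048750 / (1 − 1.0048750^−180) = €1,303.81.
Total outlay = 24 × €1,303.81 + €3,900.00 = €35,191.44.

€35,191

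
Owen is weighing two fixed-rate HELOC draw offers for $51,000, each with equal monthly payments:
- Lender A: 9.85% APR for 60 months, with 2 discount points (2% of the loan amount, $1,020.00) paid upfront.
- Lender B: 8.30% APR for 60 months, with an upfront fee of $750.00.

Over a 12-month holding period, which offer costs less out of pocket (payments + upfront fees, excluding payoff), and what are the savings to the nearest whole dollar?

Lender A: monthly rate = 9.85%/12 = 0.0082083; payment = 51,000 × 0.0082083 / (1 − (1+0.0082083)^−60) = $1,079.84.
Lender B: at 8.30% the monthly rate is 0.0069167, so the payment is 51,000 × 0.0069167 / (1 − 1.0069167^−60) = $1,041.43.
Over 12 months: Lender A costs 12 × $1,079.84 + $1,020.00 = $13,978.08; Lender B costs 12 × $1,041.43 + $750.00 = $13,247.16.
Lender B is cheaper by $13,978.08 − $13,247.16 = $730.92.

Lender B by $731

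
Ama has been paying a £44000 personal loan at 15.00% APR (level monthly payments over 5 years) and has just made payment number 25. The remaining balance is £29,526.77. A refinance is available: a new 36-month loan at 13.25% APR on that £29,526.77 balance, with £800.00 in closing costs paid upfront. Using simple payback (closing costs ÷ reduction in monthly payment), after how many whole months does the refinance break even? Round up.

17 months

Current payment = 44,000 × 15%/12 / (1 − (1+0.0125000)^−60) = £1,046.76.
Refinanced payment = 29,526.77 × 0.0110417 / (1 − (1+0.0110417)^−36) = £998.43.
Monthly savings = £1,046.76 − £998.43 = £48.33.
Break-even = £800.00 / £48.33 = 16.55 → 17 months.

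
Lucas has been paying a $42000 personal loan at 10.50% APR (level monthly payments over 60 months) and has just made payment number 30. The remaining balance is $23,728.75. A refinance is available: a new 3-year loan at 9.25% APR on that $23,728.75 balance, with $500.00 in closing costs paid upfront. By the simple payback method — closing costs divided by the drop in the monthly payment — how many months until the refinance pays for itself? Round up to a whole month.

4 months

Current payment = 42,000 × 10.5%/12 / (1 − (1+0.0087500)^−60) = $902.74.
Refinanced payment = 23,728.75 × 0.0077083 / (1 − (1+0.0077083)^−36) = $757.33.
Monthly savings = $902.74 − $757.33 = $145.41.
Break-even = $500.00 / $145.41 = 3.44 → 4 months.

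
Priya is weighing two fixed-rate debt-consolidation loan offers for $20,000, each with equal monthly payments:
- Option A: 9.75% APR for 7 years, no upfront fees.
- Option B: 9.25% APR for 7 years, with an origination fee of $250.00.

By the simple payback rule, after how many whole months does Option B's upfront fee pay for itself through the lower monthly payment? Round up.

Option A: at 9.75% the monthly rate is 0.0081250, so the payment is 20,000 × 0.0081250 / (1 − 1.0081250^−84) = $329.45.
Option B: at 9.25% the monthly rate is 0.0077083, so the payment is 20,000 × 0.0077083 / (1 − 1.0077083^−84) = $324.32.
Monthly savings = $329.45 − $324.32 = $5.13.
Break-even = $250.00 / $5.13 = 48.73 → 49 months.

49 months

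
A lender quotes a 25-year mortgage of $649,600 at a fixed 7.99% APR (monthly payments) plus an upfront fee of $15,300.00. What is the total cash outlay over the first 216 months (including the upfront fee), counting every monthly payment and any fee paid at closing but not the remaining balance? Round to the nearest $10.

Monthly rate = 7.99%/12 = 0.0066583; payment = 649,600 × 0.0066583 / (1 − (1+0.0066583)^−300) = $5,009.42.
Total outlay = 216 × $5,009.42 + $15,300.00 = $1,097,334.72.

$1,097,330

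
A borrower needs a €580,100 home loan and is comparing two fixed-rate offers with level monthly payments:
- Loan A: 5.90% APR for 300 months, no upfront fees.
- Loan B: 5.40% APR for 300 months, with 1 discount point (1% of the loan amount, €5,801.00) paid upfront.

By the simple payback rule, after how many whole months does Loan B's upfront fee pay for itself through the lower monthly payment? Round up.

Loan A: at 5.90% the monthly rate is 0.0049167, so the payment is 580,100 × 0.0049167 / (1 − 1.0049167^−300) = €3,702.21.
Loan B: at 5.40% the monthly rate is 0.0045000, so the payment is 580,100 × 0.0045000 / (1 − 1.0045000^−300) = €3,527.76.
Monthly savings = €3,702.21 − €3,527.76 = €174.45.
Break-even = €5,801.00 / €174.45 = 33.25 → 34 months.

34 months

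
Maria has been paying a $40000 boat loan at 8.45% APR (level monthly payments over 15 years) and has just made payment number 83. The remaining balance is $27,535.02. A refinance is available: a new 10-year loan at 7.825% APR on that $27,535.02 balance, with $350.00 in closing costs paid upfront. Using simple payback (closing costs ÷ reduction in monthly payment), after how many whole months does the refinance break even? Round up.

6 months

Current payment = 40,000 × 8.45%/12 / (1 − (1+0.0070417)^−180) = $392.72.
Refinanced payment = 27,535.02 × 0.0065208 / (1 − (1+0.0065208)^−120) = $331.54.
Monthly savings = $392.72 − $331.54 = $61.18.
Break-even = $350.00 / $61.18 = 5.72 → 6 months.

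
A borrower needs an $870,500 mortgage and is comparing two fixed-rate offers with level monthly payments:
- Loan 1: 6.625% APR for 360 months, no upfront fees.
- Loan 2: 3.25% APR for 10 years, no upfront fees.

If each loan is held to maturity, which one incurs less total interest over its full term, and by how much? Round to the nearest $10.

Loan 1: monthly rate = 6.625%/12 = 0.0055208; payment = 870,500 × 0.0055208 / (1 − (1+0.0055208)^−360) = $5,573.91.
Total interest on Loan 1 = 360 × $5,573.91 − $870,500 = $1,136,107.60.
Loan 2: at 3.25% the monthly rate is 0.0027083, so the payment is 870,500 × 0.0027083 / (1 − 1.0027083^−120) = $8,506.44.
Total interest on Loan 2 = 120 × $8,506.44 − $870,500 = $150,272.80.
Loan 2 is lower by $985,834.80.

Loan 2 by $985,830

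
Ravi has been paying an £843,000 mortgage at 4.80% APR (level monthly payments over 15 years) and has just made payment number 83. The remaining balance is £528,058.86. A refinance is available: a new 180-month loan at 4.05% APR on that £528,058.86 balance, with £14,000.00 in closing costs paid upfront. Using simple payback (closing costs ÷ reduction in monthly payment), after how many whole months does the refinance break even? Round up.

Current payment = 843,000 × 4.8%/12 / (1 − (1+0.0040000)^−180) = £6,578.89.
Refinanced payment = 528,058.86 × 0.0033750 / (1 − (1+0.0033750)^−180) = £3,919.23.
Monthly savings = £6,578.89 − £3,919.23 = £2,659.66.
Break-even = £14,000.00 / £2,659.66 = 5.26 → 6 months.

6 months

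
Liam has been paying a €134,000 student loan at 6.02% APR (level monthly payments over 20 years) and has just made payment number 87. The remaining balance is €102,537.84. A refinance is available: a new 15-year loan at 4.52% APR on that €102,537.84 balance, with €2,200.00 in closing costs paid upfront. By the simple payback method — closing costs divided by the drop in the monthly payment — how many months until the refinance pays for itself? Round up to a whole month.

13 months

Current payment = 134,000 × 6.02%/12 / (1 − (1+0.0050167)^−240) = €961.56.
Refinanced payment = 102,537.84 × 0.0037667 / (1 − (1+0.0037667)^−180) = €785.46.
Monthly savings = €961.56 − €785.46 = €176.10.
Break-even = €2,200.00 / €176.10 = 12.49 → 13 months.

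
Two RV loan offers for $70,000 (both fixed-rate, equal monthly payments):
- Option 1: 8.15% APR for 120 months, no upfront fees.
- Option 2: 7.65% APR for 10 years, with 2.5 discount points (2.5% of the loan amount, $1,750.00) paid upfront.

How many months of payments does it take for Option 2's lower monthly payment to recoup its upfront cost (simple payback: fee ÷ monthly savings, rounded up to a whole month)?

95 months

Option 1: at 8.15% the monthly rate is 0.0067917, so the payment is 70,000 × 0.0067917 / (1 − 1.0067917^−120) = $854.85.
Option 2: at 7.65% the monthly rate is 0.0063750, so the payment is 70,000 × 0.0063750 / (1 − 1.0063750^−120) = $836.40.
Monthly savings = $854.85 − $836.40 = $18.45.
Break-even = $1,750.00 / $18.45 = 94.85 → 95 months.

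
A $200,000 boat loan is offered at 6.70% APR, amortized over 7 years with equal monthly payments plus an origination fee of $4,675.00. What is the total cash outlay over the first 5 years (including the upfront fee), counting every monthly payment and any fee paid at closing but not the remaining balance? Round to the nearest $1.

Monthly rate = 6.7%/12 = 0.0055833; payment = 200,000 × 0.0055833 / (1 − (1+0.0055833)^−84) = $2,989.29.
Total outlay = 60 × $2,989.29 + $4,675.00 = $184,032.40.

$184,032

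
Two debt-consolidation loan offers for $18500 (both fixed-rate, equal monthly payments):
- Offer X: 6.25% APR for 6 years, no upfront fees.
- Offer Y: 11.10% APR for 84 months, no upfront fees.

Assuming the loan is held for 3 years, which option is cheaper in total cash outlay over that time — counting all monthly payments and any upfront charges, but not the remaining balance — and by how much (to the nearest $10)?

Offer X: at 6.25% the monthly rate is 0.0052083, so the payment is 18,500 × 0.0052083 / (1 − 1.0052083^−72) = $308.79.
Offer Y: at 11.10% the monthly rate is 0.0092500, so the payment is 18,500 × 0.0092500 / (1 − 1.0092500^−84) = $317.74.
Over 36 months: Offer X costs 36 × $308.79 = $11,116.44; Offer Y costs 36 × $317.74 = $11,438.64.
Offer X is cheaper by $11,438.64 − $11,116.44 = $322.20.

Offer X by $320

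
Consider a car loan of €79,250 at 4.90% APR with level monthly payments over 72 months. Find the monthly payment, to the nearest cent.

€1,272.64

At 4.90% the monthly rate is 0.0040833, so the payment is 79,250 × 0.0040833 / (1 − 1.0040833^−72) = €1,272.64.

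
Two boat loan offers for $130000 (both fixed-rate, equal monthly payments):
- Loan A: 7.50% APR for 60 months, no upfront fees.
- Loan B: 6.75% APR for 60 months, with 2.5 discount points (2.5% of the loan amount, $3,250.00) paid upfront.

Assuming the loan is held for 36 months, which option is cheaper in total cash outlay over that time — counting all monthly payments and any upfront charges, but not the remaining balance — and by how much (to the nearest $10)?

Loan A by $1,590

Loan A: at 7.50% the monthly rate is 0.0062500, so the payment is 130,000 × 0.0062500 / (1 − 1.0062500^−60) = $2,604.93.
Loan B: at 6.75% the monthly rate is 0.0056250, so the payment is 130,000 × 0.0056250 / (1 − 1.0056250^−60) = $2,558.85.
Over 36 months: Loan A costs 36 × $2,604.93 = $93,777.48; Loan B costs 36 × $2,558.85 + $3,250.00 = $95,368.60.
Loan A is cheaper by $95,368.60 − $93,777.48 = $1,591.12.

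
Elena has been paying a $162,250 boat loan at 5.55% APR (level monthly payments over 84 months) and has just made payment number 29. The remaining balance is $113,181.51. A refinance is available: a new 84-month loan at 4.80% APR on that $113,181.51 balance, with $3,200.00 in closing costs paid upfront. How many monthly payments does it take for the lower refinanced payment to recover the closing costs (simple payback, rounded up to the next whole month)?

Current payment = 162,250 × 5.55%/12 / (1 − (1+0.0046250)^−84) = $2,335.39.
Refinanced payment = 113,181.51 × 0.0040000 / (1 − (1+0.0040000)^−84) = $1,589.08.
Monthly savings = $2,335.39 − $1,589.08 = $746.31.
Break-even = $3,200.00 / $746.31 = 4.29 → 5 months.

5 months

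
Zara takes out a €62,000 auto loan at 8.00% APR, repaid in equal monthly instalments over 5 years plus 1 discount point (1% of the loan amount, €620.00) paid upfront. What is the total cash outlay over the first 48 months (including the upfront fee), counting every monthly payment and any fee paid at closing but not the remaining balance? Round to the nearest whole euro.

Monthly rate = 8%/12 = 0.0066667; payment = 62,000 × 0.0066667 / (1 − (1+0.0066667)^−60) = €1,257.14.
Total outlay = 48 × €1,257.14 + €620.00 = €60,962.72.

€60,963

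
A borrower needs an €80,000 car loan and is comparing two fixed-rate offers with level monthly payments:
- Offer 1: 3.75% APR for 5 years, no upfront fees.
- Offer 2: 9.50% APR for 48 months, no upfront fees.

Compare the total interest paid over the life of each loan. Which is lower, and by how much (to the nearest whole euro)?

Offer 1: monthly rate = 3.75%/12 = 0.0031250; payment = 80,000 × 0.0031250 / (1 − (1+0.0031250)^−60) = €1,464.31.
Total interest on Offer 1 = 60 × €1,464.31 − €80,000 = €7,858.60.
Offer 2: at 9.50% the monthly rate is 0.0079167, so the payment is 80,000 × 0.0079167 / (1 − 1.0079167^−48) = €2,009.85.
Total interest on Offer 2 = 48 × €2,009.85 − €80,000 = €16,472.80.
Offer 1 is lower by €8,614.20.

Offer 1 by €8,614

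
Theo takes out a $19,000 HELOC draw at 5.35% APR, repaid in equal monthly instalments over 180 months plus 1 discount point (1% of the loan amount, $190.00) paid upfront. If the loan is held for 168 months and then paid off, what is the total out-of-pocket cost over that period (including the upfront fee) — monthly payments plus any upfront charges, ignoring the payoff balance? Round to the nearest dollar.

$26,018

Monthly rate = 5.35%/12 = 0.0044583; payment = 19,000 × 0.0044583 / (1 − (1+0.0044583)^−180) = $153.74.
Total outlay = 168 × $153.74 + $190.00 = $26,018.32.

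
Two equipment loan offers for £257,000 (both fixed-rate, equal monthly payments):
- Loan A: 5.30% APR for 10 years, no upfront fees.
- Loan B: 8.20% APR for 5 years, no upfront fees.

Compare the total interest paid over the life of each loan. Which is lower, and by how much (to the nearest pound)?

Loan B by £17,507

Loan A: at 5.30% the monthly rate is 0.0044167, so the payment is 257,000 × 0.0044167 / (1 − 1.0044167^−120) = £2,763.73.
Total interest on Loan A = 120 × £2,763.73 − £257,000 = £74,647.60.
Loan B: monthly rate = 8.2%/12 = 0.0068333; payment = 257,000 × 0.0068333 / (1 − (1+0.0068333)^−60) = £5,235.67.
Total interest on Loan B = 60 × £5,235.67 − £257,000 = £57,140.20.
Loan B is lower by £17,507.40.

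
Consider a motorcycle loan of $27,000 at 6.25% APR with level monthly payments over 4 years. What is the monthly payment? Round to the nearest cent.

$637.20

At 6.25% the monthly rate is 0.0052083, so the payment is 27,000 × 0.0052083 / (1 − 1.0052083^−48) = $637.20.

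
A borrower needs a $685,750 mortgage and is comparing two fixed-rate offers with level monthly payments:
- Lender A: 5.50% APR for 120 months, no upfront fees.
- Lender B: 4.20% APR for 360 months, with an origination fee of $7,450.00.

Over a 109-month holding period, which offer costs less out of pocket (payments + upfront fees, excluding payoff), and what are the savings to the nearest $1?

Lender A: monthly rate = 5.5%/12 = 0.0045833; payment = 685,750 × 0.0045833 / (1 − (1+0.0045833)^−120) = $7,442.19.
Lender B: at 4.20% the monthly rate is 0.0035000, so the payment is 685,750 × 0.0035000 / (1 − 1.0035000^−360) = $3,353.44.
Over 109 months: Lender A costs 109 × $7,442.19 = $811,198.71; Lender B costs 109 × $3,353.44 + $7,450.00 = $372,974.96.
Lender B is cheaper by $811,198.71 − $372,974.96 = $438,223.75.

Lender B by $438,224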